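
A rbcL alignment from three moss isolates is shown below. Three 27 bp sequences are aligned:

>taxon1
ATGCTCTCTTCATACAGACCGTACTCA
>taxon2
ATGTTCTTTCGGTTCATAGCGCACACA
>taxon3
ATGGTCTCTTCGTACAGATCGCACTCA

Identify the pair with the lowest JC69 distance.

taxon1–taxon2: 10/27 differ, p = 0.370, d = 0.511.
taxon1–taxon3: 4/27 differ, p = 0.148, d = 0.165.
taxon2–taxon3: 8/27 differ, p = 0.296, d = 0.377.
The smallest distance is between taxon1 and taxon3.

taxon1 and taxon3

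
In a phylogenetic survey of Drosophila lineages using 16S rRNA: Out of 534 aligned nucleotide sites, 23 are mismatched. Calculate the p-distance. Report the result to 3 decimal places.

p = 23/534 = 0.043071… ≈ 0.043 (to 3 d.p.).

0.043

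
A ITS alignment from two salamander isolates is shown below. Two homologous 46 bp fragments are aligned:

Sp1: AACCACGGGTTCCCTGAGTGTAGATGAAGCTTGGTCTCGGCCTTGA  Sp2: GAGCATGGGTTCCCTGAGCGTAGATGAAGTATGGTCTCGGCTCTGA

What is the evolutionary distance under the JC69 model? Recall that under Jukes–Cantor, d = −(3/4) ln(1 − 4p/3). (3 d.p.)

0.198

The sequences differ at 8 of 46 sites (1, 3, 6, 19, 30, 31, 42, 43), so p = 8/46 ≈ 0.173913.
d = −(3/4) ln(1 − 4p/3) = −0.75 ln(1 − 0.231884) = −0.75 ln(0.768116)
  = −0.75 × (-0.263815) = 0.197861 substitutions/site.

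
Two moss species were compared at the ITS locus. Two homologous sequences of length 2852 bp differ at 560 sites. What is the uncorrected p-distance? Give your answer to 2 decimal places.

p = 560/2852 = 0.196353… ≈ 0.20 (to 2 d.p.).

0.20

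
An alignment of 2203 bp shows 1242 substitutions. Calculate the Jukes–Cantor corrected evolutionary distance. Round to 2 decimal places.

1.04

p = 1242/2203 ≈ 0.563777.
d = −(3/4) ln(1 − 4p/3) = −0.75 ln(1 − 0.751703) = −0.75 ln(0.248297)
  = −0.75 × (-1.393130) = 1.044848 substitutions/site.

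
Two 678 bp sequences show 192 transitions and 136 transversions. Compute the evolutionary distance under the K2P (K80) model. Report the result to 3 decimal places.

0.856

P = 192/678 ≈ 0.283186 and Q = 136/678 ≈ 0.20059.
Under the Kimura two-parameter model, d = −½ ln(1 − 2P − Q) − ¼ ln(1 − 2Q).
1 − 2P − Q = 0.233038, giving −½ ln(0.233038) = 0.728277.
1 − 2Q = 0.59882, giving −¼ ln(0.59882) = 0.128199.
d = 0.728277 + 0.128199 = 0.856476.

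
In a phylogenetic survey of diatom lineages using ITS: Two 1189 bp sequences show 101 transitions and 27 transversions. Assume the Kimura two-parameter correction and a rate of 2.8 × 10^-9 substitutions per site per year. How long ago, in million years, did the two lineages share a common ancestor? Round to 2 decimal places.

21.18

P = 101/1189 ≈ 0.084945 and Q = 27/1189 ≈ 0.022708.
Under the Kimura two-parameter model, d = −½ ln(1 − 2P − Q) − ¼ ln(1 − 2Q).
1 − 2P − Q = 0.807402, giving −½ ln(0.807402) = 0.106967.
1 − 2Q = 0.954584, giving −¼ ln(0.954584) = 0.011620.
d = 0.106967 + 0.011620 = 0.118587.
Under a molecular clock d = 2μt, so t = d/(2μ) = 0.118587 / (2 × 2.8 × 10^-9) = 21.18 million years.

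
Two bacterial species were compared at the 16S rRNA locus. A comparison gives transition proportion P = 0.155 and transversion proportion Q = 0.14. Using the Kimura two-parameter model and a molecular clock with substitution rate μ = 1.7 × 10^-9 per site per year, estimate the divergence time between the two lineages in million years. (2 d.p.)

112.07

Under the Kimura two-parameter model, d = −½ ln(1 − 2P − Q) − ¼ ln(1 − 2Q).
1 − 2P − Q = 0.55, giving −½ ln(0.55) = 0.298919.
1 − 2Q = 0.72, giving −¼ ln(0.72) = 0.082126.
d = 0.298919 + 0.082126 = 0.381045.
Under a molecular clock d = 2μt, so t = d/(2μ) = 0.381045 / (2 × 1.7 × 10^-9) = 112.07 million years.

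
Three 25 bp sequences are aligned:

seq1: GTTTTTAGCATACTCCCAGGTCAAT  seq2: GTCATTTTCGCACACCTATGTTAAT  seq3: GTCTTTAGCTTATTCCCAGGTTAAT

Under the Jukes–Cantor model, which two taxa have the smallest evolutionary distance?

seq1–seq2: 10/25 differ, p = 0.400, d = 0.572.
seq1–seq3: 4/25 differ, p = 0.160, d = 0.180.
seq2–seq3: 9/25 differ, p = 0.360, d = 0.490.
The smallest distance is between seq1 and seq3.

seq1 and seq3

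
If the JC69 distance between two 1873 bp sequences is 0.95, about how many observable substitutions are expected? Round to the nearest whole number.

1009

Invert JC69: p = (3/4)(1 − e^(−4d/3)) = 0.75 × (1 − e^(-1.266667)) = 0.75 × (1 − 0.281769) = 0.538673.
Expected differing sites = pL ≈ 0.538673 × 1873 = 1008.934529 ≈ 1009.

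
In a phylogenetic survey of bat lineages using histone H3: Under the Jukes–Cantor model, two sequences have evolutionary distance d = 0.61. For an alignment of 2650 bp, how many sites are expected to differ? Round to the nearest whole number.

1106

Invert JC69: p = (3/4)(1 − e^(−4d/3)) = 0.75 × (1 − e^(-0.813333)) = 0.75 × (1 − 0.443378) = 0.417467.
Expected differing sites = pL ≈ 0.417467 × 2650 = 1106.28755 ≈ 1106.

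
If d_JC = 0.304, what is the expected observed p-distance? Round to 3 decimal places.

p = (3/4)(1 − e^(−4d/3)) = 0.75 × (1 − e^(-0.405333)) = 0.75 × (1 − 0.666755) = 0.249934.

0.250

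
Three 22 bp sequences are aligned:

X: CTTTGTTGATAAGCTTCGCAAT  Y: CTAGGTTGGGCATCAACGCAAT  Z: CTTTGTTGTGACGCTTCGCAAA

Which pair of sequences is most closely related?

X–Y: 8/22 differ, p = 0.364, d = 0.497.
X–Z: 4/22 differ, p = 0.182, d = 0.208.
Y–Z: 9/22 differ, p = 0.409, d = 0.591.
The smallest distance is between X and Z.

X and Z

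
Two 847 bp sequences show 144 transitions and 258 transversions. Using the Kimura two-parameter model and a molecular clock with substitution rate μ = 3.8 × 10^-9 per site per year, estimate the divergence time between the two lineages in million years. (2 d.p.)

P = 144/847 ≈ 0.170012 and Q = 258/847 ≈ 0.304604.
Under the Kimura two-parameter model, d = −½ ln(1 − 2P − Q) − ¼ ln(1 − 2Q).
1 − 2P − Q = 0.355372, giving −½ ln(0.355372) = 0.517295.
1 − 2Q = 0.390792, giving −¼ ln(0.390792) = 0.234895.
d = 0.517295 + 0.234895 = 0.752190.
Under a molecular clock d = 2μt, so t = d/(2μ) = 0.752190 / (2 × 3.8 × 10^-9) = 98.97 million years.

98.97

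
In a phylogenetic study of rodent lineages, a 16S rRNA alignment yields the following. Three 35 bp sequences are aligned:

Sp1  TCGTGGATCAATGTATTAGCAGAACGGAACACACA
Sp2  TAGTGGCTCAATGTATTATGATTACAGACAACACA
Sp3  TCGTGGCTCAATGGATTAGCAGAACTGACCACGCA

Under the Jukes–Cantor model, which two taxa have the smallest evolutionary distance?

Sp1–Sp2: 9/35 differ, p = 0.257, d = 0.315.
Sp1–Sp3: 5/35 differ, p = 0.143, d = 0.158.
Sp2–Sp3: 9/35 differ, p = 0.257, d = 0.315.
The smallest distance is between Sp1 and Sp3.

Sp1 and Sp3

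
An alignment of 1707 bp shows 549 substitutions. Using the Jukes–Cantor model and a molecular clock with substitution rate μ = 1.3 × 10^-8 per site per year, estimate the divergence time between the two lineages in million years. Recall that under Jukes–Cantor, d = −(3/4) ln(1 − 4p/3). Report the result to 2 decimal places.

16.16

p = 549/1707 ≈ 0.321617.
d = −(3/4) ln(1 − 4p/3) = −0.75 ln(1 − 0.428823) = −0.75 ln(0.571177)
  = −0.75 × (-0.560056) = 0.420042 substitutions/site.
Under a molecular clock d = 2μt, so t = d/(2μ) = 0.420042 / (2 × 1.3 × 10^-8) = 16.16 million years.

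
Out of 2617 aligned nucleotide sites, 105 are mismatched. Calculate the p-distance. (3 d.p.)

p = 105/2617 = 0.040122… ≈ 0.040 (to 3 d.p.).

0.040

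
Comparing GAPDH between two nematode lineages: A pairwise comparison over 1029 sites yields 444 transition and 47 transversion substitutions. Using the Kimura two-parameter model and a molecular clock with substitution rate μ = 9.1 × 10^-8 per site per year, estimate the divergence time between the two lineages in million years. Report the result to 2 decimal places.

6.71

P = 444/1029 ≈ 0.431487 and Q = 47/1029 ≈ 0.045675.
Under the Kimura two-parameter model, d = −½ ln(1 − 2P − Q) − ¼ ln(1 − 2Q).
1 − 2P − Q = 0.091351, giving −½ ln(0.091351) = 1.196523.
1 − 2Q = 0.90865, giving −¼ ln(0.90865) = 0.023949.
d = 1.196523 + 0.023949 = 1.220472.
Under a molecular clock d = 2μt, so t = d/(2μ) = 1.220472 / (2 × 9.1 × 10^-8) = 6.71 million years.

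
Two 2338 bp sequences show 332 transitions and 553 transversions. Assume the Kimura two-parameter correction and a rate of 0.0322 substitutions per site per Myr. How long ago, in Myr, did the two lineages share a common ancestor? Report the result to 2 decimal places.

8.19

P = 332/2338 ≈ 0.142002 and Q = 553/2338 ≈ 0.236527.
Under the Kimura two-parameter model, d = −½ ln(1 − 2P − Q) − ¼ ln(1 − 2Q).
1 − 2P − Q = 0.479469, giving −½ ln(0.479469) = 0.367538.
1 − 2Q = 0.526946, giving −¼ ln(0.526946) = 0.160164.
d = 0.367538 + 0.160164 = 0.527702.
Under a molecular clock d = 2μt, so t = d/(2μ) = 0.527702 / (2 × 0.0322) = 8.19 Myr.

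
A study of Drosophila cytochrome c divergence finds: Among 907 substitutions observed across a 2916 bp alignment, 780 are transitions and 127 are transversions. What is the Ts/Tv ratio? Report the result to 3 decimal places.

6.142

R = 780/127 = 6.141732… ≈ 6.142 (to 3 d.p.).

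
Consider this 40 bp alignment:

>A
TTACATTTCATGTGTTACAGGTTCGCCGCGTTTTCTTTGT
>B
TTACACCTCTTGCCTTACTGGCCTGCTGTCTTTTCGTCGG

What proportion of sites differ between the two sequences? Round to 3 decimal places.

0.375

The sequences differ at 15 of 40 positions.
p = 15/40 = 0.375.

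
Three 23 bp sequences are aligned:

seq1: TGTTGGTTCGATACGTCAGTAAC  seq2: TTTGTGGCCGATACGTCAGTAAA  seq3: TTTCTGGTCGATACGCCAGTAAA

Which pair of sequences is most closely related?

seq1–seq2: 6/23 differ, p = 0.261, d = 0.321.
seq1–seq3: 6/23 differ, p = 0.261, d = 0.321.
seq2–seq3: 3/23 differ, p = 0.130, d = 0.143.
The smallest distance is between seq2 and seq3.

seq2 and seq3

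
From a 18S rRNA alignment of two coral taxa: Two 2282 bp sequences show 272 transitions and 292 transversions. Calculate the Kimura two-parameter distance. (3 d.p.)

P = 272/2282 ≈ 0.119194 and Q = 292/2282 ≈ 0.127958.
Under the Kimura two-parameter model, d = −½ ln(1 − 2P − Q) − ¼ ln(1 − 2Q).
1 − 2P − Q = 0.633654, giving −½ ln(0.633654) = 0.228126.
1 − 2Q = 0.744084, giving −¼ ln(0.744084) = 0.073900.
d = 0.228126 + 0.073900 = 0.302026.

0.302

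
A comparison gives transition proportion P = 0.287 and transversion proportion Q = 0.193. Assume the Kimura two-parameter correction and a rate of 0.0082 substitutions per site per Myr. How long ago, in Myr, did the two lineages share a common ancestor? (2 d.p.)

Under the Kimura two-parameter model, d = −½ ln(1 − 2P − Q) − ¼ ln(1 − 2Q).
1 − 2P − Q = 0.233, giving −½ ln(0.233) = 0.728358.
1 − 2Q = 0.614, giving −¼ ln(0.614) = 0.121940.
d = 0.728358 + 0.121940 = 0.850298.
Under a molecular clock d = 2μt, so t = d/(2μ) = 0.850298 / (2 × 0.0082) = 51.85 Myr.

51.85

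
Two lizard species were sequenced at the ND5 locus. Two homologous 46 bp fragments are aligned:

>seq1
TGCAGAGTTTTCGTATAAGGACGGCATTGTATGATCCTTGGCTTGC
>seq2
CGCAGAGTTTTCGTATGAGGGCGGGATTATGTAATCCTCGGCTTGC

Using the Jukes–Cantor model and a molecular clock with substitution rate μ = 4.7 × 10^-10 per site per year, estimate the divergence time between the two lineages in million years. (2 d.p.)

210.49

The sequences differ at 8 of 46 sites (1, 17, 21, 25, 29, 31, 33, 39), so p = 8/46 ≈ 0.173913.
d = −(3/4) ln(1 − 4p/3) = −0.75 ln(1 − 0.231884) = −0.75 ln(0.768116)
  = −0.75 × (-0.263815) = 0.197861 substitutions/site.
Under a molecular clock d = 2μt, so t = d/(2μ) = 0.197861 / (2 × 4.7 × 10^-10) = 210.49 million years.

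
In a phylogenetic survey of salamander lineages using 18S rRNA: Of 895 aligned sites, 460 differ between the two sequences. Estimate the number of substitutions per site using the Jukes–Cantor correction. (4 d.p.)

0.8671

p = 460/895 ≈ 0.513966.
d = −(3/4) ln(1 − 4p/3) = −0.75 ln(1 − 0.685288) = −0.75 ln(0.314712)
  = −0.75 × (-1.156097) = 0.867073 substitutions/site.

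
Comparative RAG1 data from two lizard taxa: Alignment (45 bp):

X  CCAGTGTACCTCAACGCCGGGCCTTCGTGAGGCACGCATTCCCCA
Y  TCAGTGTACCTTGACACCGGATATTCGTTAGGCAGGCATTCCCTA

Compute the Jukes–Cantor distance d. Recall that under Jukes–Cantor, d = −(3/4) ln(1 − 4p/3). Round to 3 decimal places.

The sequences differ at 10 of 45 sites (1, 12, 13, 16, 21, 22, 23, 29, 35, 44), so p = 10/45 ≈ 0.222222.
d = −(3/4) ln(1 − 4p/3) = −0.75 ln(1 − 0.296296) = −0.75 ln(0.703704)
  = −0.75 × (-0.351397) = 0.263548 substitutions/site.

0.264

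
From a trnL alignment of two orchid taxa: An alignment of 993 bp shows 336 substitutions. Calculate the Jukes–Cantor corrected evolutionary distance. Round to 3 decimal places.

p = 336/993 ≈ 0.338369.
d = −(3/4) ln(1 − 4p/3) = −0.75 ln(1 − 0.451159) = −0.75 ln(0.548841)
  = −0.75 × (-0.599946) = 0.449960 substitutions/site.

0.450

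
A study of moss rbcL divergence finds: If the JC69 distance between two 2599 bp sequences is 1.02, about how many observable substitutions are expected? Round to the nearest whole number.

1449

Invert JC69: p = (3/4)(1 − e^(−4d/3)) = 0.75 × (1 − e^(-1.36)) = 0.75 × (1 − 0.256661) = 0.557504.
Expected differing sites = pL ≈ 0.557504 × 2599 = 1448.952896 ≈ 1449.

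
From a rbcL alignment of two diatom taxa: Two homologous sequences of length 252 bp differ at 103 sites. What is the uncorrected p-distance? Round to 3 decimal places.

p = 103/252 = 0.408730… ≈ 0.409 (to 3 d.p.).

0.409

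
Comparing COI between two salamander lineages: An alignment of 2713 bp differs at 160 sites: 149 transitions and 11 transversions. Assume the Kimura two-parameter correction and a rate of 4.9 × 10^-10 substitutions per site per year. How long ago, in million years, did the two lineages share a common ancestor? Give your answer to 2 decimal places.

P = 149/2713 ≈ 0.054921 and Q = 11/2713 ≈ 0.004055.
Under the Kimura two-parameter model, d = −½ ln(1 − 2P − Q) − ¼ ln(1 − 2Q).
1 − 2P − Q = 0.886103, giving −½ ln(0.886103) = 0.060461.
1 − 2Q = 0.99189, giving −¼ ln(0.99189) = 0.002036.
d = 0.060461 + 0.002036 = 0.062497.
Under a molecular clock d = 2μt, so t = d/(2μ) = 0.062497 / (2 × 4.9 × 10^-10) = 63.77 million years.

63.77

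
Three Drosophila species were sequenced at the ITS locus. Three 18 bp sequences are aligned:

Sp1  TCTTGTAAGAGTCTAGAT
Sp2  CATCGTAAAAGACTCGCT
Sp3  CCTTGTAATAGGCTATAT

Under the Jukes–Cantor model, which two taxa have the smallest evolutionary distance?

Sp1–Sp2: 7/18 differ, p = 0.389, d = 0.548.
Sp1–Sp3: 4/18 differ, p = 0.222, d = 0.264.
Sp2–Sp3: 7/18 differ, p = 0.389, d = 0.548.
The smallest distance is between Sp1 and Sp3.

Sp1 and Sp3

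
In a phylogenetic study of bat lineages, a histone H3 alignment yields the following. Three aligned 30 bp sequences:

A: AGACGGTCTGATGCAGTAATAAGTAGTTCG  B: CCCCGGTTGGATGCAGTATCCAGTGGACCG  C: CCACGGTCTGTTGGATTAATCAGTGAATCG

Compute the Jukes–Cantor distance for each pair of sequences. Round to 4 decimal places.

A–B: 11/30 sites differ → p ≈ 0.366667, d = −0.75 ln(1 − 0.488889) = 0.503376 ≈ 0.5034.
A–C: 9/30 sites differ → p = 0.3, d = −0.75 ln(1 − 0.4) = 0.383119 ≈ 0.3831.
B–C: 10/30 sites differ → p ≈ 0.333333, d = −0.75 ln(1 − 0.444444) = 0.440839 ≈ 0.4408.

d(A,B) = 0.5034, d(A,C) = 0.3831, d(B,C) = 0.4408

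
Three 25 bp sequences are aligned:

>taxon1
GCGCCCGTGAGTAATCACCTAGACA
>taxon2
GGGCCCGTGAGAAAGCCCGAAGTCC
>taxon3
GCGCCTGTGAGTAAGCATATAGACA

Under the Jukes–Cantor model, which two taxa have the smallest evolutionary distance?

taxon1–taxon2: 8/25 differ, p = 0.320, d = 0.417.
taxon1–taxon3: 4/25 differ, p = 0.160, d = 0.180.
taxon2–taxon3: 9/25 differ, p = 0.360, d = 0.490.
The smallest distance is between taxon1 and taxon3.

taxon1 and taxon3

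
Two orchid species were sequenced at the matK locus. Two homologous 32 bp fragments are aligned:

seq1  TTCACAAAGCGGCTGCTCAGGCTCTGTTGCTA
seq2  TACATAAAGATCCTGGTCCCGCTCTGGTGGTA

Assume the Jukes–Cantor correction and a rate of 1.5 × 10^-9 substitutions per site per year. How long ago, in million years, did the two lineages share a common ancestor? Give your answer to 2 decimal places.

The sequences differ at 10 of 32 sites (2, 5, 10, 11, 12, 16, 19, 20, 27, 30), so p = 10/32 = 0.3125.
d = −(3/4) ln(1 − 4p/3) = −0.75 ln(1 − 0.416667) = −0.75 ln(0.583333)
  = −0.75 × (-0.538997) = 0.404248 substitutions/site.
Under a molecular clock d = 2μt, so t = d/(2μ) = 0.404248 / (2 × 1.5 × 10^-9) = 134.75 million years.

134.75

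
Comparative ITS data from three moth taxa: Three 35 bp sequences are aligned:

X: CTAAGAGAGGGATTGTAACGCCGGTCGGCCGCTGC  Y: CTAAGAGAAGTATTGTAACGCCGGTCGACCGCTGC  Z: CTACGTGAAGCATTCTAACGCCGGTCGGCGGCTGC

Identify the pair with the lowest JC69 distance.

X–Y: 3/35 differ, p = 0.086, d = 0.091.
X–Z: 6/35 differ, p = 0.171, d = 0.195.
Y–Z: 6/35 differ, p = 0.171, d = 0.195.
The smallest distance is between X and Y.

X and Y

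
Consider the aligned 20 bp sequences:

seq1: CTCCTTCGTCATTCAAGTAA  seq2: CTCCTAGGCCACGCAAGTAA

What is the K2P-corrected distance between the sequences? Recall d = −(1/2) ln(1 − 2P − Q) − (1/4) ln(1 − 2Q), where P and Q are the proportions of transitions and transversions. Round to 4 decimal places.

0.3046

Of 20 sites, 2 differences are transitions and 3 are transversions, so P = 2/20 = 0.1 and Q = 3/20 = 0.15.
Under the Kimura two-parameter model, d = −½ ln(1 − 2P − Q) − ¼ ln(1 − 2Q).
1 − 2P − Q = 0.65, giving −½ ln(0.65) = 0.215391.
1 − 2Q = 0.7, giving −¼ ln(0.7) = 0.089169.
d = 0.215391 + 0.089169 = 0.304560.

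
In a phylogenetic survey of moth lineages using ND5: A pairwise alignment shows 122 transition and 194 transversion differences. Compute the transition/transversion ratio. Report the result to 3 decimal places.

0.629

R = 122/194 = 0.628865… ≈ 0.629 (to 3 d.p.).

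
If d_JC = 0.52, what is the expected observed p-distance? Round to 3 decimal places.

p = (3/4)(1 − e^(−4d/3)) = 0.75 × (1 − e^(-0.693333)) = 0.75 × (1 − 0.499907) = 0.375070.

0.375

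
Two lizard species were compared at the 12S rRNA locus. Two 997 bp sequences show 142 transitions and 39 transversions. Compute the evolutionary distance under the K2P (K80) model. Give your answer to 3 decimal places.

P = 142/997 ≈ 0.142427 and Q = 39/997 ≈ 0.039117.
Under the Kimura two-parameter model, d = −½ ln(1 − 2P − Q) − ¼ ln(1 − 2Q).
1 − 2P − Q = 0.676029, giving −½ ln(0.676029) = 0.195760.
1 − 2Q = 0.921766, giving −¼ ln(0.921766) = 0.020366.
d = 0.195760 + 0.020366 = 0.216126.

0.216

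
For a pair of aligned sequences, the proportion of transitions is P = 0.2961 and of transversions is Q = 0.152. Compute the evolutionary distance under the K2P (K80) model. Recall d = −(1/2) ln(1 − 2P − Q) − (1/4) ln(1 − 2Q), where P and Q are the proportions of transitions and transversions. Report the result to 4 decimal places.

0.7723

Under the Kimura two-parameter model, d = −½ ln(1 − 2P − Q) − ¼ ln(1 − 2Q).
1 − 2P − Q = 0.2558, giving −½ ln(0.2558) = 0.681680.
1 − 2Q = 0.696, giving −¼ ln(0.696) = 0.090601.
d = 0.681680 + 0.090601 = 0.772281.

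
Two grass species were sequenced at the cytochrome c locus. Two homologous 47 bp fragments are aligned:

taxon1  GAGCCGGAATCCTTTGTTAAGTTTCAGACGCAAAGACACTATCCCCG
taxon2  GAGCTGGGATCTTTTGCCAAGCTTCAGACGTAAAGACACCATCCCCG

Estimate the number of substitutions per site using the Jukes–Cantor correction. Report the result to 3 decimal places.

The sequences differ at 8 of 47 sites (5, 8, 12, 17, 18, 22, 31, 40), so p = 8/47 ≈ 0.170213.
d = −(3/4) ln(1 − 4p/3) = −0.75 ln(1 − 0.226951) = −0.75 ln(0.773049)
  = −0.75 × (-0.257413) = 0.193060 substitutions/site.

0.193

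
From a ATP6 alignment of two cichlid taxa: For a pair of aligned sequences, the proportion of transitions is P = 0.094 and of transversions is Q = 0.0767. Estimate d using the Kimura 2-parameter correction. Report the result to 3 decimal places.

0.195

Under the Kimura two-parameter model, d = −½ ln(1 − 2P − Q) − ¼ ln(1 − 2Q).
1 − 2P − Q = 0.7353, giving −½ ln(0.7353) = 0.153738.
1 − 2Q = 0.8466, giving −¼ ln(0.8466) = 0.041632.
d = 0.153738 + 0.041632 = 0.195370.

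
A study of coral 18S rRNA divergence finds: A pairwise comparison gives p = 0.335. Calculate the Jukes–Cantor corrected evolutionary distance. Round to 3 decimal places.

d = −(3/4) ln(1 − 4p/3) = −0.75 ln(1 − 0.446667) = −0.75 ln(0.553333)
  = −0.75 × (-0.591795) = 0.443846 substitutions/site.

0.444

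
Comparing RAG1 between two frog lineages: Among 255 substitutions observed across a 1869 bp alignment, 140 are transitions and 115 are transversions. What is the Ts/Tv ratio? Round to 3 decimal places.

R = 140/115 = 1.217391… ≈ 1.217 (to 3 d.p.).

1.217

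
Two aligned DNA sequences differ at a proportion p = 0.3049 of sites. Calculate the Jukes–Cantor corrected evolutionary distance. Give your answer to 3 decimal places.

0.391

d = −(3/4) ln(1 − 4p/3) = −0.75 ln(1 − 0.406533) = −0.75 ln(0.593467)
  = −0.75 × (-0.521774) = 0.391331 substitutions/site.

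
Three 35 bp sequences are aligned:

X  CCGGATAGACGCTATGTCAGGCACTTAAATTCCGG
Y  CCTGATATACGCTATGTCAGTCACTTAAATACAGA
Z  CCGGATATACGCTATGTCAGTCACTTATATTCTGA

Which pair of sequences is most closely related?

X–Y: 6/35 differ, p = 0.171, d = 0.195.
X–Z: 5/35 differ, p = 0.143, d = 0.158.
Y–Z: 4/35 differ, p = 0.114, d = 0.124.
The smallest distance is between Y and Z.

Y and Z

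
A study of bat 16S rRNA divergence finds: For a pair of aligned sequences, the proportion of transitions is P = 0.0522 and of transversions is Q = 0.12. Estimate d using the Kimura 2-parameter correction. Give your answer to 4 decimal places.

Under the Kimura two-parameter model, d = −½ ln(1 − 2P − Q) − ¼ ln(1 − 2Q).
1 − 2P − Q = 0.7756, giving −½ ln(0.7756) = 0.127059.
1 − 2Q = 0.76, giving −¼ ln(0.76) = 0.068609.
d = 0.127059 + 0.068609 = 0.195668.

0.1957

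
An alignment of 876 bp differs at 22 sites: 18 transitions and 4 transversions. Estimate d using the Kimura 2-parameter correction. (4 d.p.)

P = 18/876 ≈ 0.020548 and Q = 4/876 ≈ 0.004566.
Under the Kimura two-parameter model, d = −½ ln(1 − 2P − Q) − ¼ ln(1 − 2Q).
1 − 2P − Q = 0.954338, giving −½ ln(0.954338) = 0.023369.
1 − 2Q = 0.990868, giving −¼ ln(0.990868) = 0.002293.
d = 0.023369 + 0.002293 = 0.025662.

0.0257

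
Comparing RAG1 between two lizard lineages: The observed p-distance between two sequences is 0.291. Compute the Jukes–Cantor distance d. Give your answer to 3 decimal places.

0.368

d = −(3/4) ln(1 − 4p/3) = −0.75 ln(1 − 0.388) = −0.75 ln(0.612)
  = −0.75 × (-0.491023) = 0.368267 substitutions/site.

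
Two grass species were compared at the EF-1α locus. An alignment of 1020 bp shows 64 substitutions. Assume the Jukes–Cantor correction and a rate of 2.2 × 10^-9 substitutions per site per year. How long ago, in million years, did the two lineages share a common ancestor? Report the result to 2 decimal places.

p = 64/1020 ≈ 0.062745.
d = −(3/4) ln(1 − 4p/3) = −0.75 ln(1 − 0.08366) = −0.75 ln(0.91634)
  = −0.75 × (-0.087368) = 0.065526 substitutions/site.
Under a molecular clock d = 2μt, so t = d/(2μ) = 0.065526 / (2 × 2.2 × 10^-9) = 14.89 million years.

14.89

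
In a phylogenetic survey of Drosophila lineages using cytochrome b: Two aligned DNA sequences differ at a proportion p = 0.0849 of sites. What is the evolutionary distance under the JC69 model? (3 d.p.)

d = −(3/4) ln(1 − 4p/3) = −0.75 ln(1 − 0.1132) = −0.75 ln(0.8868)
  = −0.75 × (-0.120136) = 0.090102 substitutions/site.

0.090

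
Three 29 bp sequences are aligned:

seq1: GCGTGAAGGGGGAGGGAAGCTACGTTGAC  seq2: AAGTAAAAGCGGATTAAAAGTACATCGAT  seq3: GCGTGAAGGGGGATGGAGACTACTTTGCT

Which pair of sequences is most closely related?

seq1 and seq3

seq1–seq2: 13/29 differ, p = 0.448, d = 0.683.
seq1–seq3: 6/29 differ, p = 0.207, d = 0.242.
seq2–seq3: 12/29 differ, p = 0.414, d = 0.602.
The smallest distance is between seq1 and seq3.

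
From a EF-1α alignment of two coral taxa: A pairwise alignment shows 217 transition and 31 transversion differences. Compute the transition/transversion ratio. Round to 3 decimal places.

R = 217/31 = 7.000.

7.000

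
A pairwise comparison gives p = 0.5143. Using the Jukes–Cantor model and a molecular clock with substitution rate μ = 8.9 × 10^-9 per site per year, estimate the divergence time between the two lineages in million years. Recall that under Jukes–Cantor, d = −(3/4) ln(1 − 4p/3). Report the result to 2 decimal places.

d = −(3/4) ln(1 − 4p/3) = −0.75 ln(1 − 0.685733) = −0.75 ln(0.314267)
  = −0.75 × (-1.157512) = 0.868134 substitutions/site.
Under a molecular clock d = 2μt, so t = d/(2μ) = 0.868134 / (2 × 8.9 × 10^-9) = 48.77 million years.

48.77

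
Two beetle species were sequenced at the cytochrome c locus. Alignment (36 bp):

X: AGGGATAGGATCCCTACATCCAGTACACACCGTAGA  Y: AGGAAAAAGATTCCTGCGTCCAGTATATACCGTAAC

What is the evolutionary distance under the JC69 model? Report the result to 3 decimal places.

The sequences differ at 10 of 36 sites (4, 6, 8, 12, 16, 18, 26, 28, 35, 36), so p = 10/36 ≈ 0.277778.
d = −(3/4) ln(1 − 4p/3) = −0.75 ln(1 − 0.370371) = −0.75 ln(0.629629)
  = −0.75 × (-0.462625) = 0.346969 substitutions/site.

0.347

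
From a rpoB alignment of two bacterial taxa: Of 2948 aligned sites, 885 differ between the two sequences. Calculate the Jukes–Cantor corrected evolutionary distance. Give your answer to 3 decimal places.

0.383

p = 885/2948 ≈ 0.300204.
d = −(3/4) ln(1 − 4p/3) = −0.75 ln(1 − 0.400272) = −0.75 ln(0.599728)
  = −0.75 × (-0.511279) = 0.383459 substitutions/site.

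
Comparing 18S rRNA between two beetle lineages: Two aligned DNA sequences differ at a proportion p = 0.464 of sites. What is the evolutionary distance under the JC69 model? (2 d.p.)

d = −(3/4) ln(1 − 4p/3) = −0.75 ln(1 − 0.618667) = −0.75 ln(0.381333)
  = −0.75 × (-0.964082) = 0.723062 substitutions/site.

0.72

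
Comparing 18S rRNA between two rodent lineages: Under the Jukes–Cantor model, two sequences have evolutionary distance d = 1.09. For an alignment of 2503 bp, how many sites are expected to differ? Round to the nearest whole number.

1438

Invert JC69: p = (3/4)(1 − e^(−4d/3)) = 0.75 × (1 − e^(-1.453333)) = 0.75 × (1 − 0.233790) = 0.574658.
Expected differing sites = pL ≈ 0.574658 × 2503 = 1438.368974 ≈ 1438.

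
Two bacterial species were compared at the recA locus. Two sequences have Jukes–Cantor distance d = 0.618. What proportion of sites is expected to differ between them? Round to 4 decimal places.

p = (3/4)(1 − e^(−4d/3)) = 0.75 × (1 − e^(-0.824)) = 0.75 × (1 − 0.438673) = 0.420995.

0.4210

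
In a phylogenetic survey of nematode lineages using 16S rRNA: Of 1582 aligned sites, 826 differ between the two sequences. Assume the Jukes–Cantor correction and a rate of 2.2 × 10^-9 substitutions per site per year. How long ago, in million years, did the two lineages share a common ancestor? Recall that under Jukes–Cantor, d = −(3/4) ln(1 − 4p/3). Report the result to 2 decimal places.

203.06

p = 826/1582 ≈ 0.522124.
d = −(3/4) ln(1 − 4p/3) = −0.75 ln(1 − 0.696165) = −0.75 ln(0.303835)
  = −0.75 × (-1.191270) = 0.893453 substitutions/site.
Under a molecular clock d = 2μt, so t = d/(2μ) = 0.893453 / (2 × 2.2 × 10^-9) = 203.06 million years.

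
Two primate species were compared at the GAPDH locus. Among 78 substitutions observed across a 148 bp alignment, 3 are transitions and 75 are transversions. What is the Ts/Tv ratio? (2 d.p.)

0.04

R = 3/75 = 0.04.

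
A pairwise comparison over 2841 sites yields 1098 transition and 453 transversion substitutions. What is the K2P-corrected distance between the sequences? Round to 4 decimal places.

P = 1098/2841 ≈ 0.386484 and Q = 453/2841 ≈ 0.159451.
Under the Kimura two-parameter model, d = −½ ln(1 − 2P − Q) − ¼ ln(1 − 2Q).
1 − 2P − Q = 0.067581, giving −½ ln(0.067581) = 1.347214.
1 − 2Q = 0.681098, giving −¼ ln(0.681098) = 0.096012.
d = 1.347214 + 0.096012 = 1.443226.

1.4432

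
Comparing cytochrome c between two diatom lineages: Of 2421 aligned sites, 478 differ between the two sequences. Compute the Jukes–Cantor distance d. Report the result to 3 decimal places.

p = 478/2421 ≈ 0.197439.
d = −(3/4) ln(1 − 4p/3) = −0.75 ln(1 − 0.263252) = −0.75 ln(0.736748)
  = −0.75 × (-0.305509) = 0.229132 substitutions/site.

0.229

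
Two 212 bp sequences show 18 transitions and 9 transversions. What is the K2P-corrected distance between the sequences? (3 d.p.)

0.141

P = 18/212 ≈ 0.084906 and Q = 9/212 ≈ 0.042453.
Under the Kimura two-parameter model, d = −½ ln(1 − 2P − Q) − ¼ ln(1 − 2Q).
1 − 2P − Q = 0.787735, giving −½ ln(0.787735) = 0.119297.
1 − 2Q = 0.915094, giving −¼ ln(0.915094) = 0.022182.
d = 0.119297 + 0.022182 = 0.141479.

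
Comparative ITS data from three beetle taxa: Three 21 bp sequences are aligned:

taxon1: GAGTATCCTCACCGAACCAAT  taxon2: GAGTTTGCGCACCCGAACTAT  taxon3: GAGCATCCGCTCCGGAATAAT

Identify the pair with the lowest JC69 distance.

taxon1 and taxon3

taxon1–taxon2: 7/21 differ, p = 0.333, d = 0.441.
taxon1–taxon3: 6/21 differ, p = 0.286, d = 0.360.
taxon2–taxon3: 7/21 differ, p = 0.333, d = 0.441.
The smallest distance is between taxon1 and taxon3.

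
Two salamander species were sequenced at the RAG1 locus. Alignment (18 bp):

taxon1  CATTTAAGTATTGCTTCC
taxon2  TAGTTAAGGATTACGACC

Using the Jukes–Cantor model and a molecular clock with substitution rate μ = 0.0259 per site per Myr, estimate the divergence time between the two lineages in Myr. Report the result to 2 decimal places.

8.51

The sequences differ at 6 of 18 sites (1, 3, 9, 13, 15, 16), so p = 6/18 ≈ 0.333333.
d = −(3/4) ln(1 − 4p/3) = −0.75 ln(1 − 0.444444) = −0.75 ln(0.555556)
  = −0.75 × (-0.587786) = 0.440840 substitutions/site.
Under a molecular clock d = 2μt, so t = d/(2μ) = 0.440840 / (2 × 0.0259) = 8.51 Myr.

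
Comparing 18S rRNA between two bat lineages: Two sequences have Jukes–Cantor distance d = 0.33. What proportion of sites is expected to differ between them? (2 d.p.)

p = (3/4)(1 − e^(−4d/3)) = 0.75 × (1 − e^(-0.44)) = 0.75 × (1 − 0.644036) = 0.266973.

0.27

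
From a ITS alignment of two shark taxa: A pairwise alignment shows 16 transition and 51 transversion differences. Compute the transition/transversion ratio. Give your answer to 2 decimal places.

0.31

R = 16/51 = 0.313725… ≈ 0.31 (to 2 d.p.).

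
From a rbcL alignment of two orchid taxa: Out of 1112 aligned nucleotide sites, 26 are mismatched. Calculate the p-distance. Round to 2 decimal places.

0.02

p = 26/1112 = 0.023381… ≈ 0.02 (to 2 d.p.).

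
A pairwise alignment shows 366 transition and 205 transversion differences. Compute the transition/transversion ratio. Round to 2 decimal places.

R = 366/205 = 1.785365… ≈ 1.79 (to 2 d.p.).

1.79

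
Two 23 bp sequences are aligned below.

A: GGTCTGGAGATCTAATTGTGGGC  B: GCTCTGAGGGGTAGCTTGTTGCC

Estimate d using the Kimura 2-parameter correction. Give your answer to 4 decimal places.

0.7792

Of 23 sites, 5 differences are transitions and 6 are transversions, so P = 5/23 ≈ 0.217391 and Q = 6/23 ≈ 0.26087.
Under the Kimura two-parameter model, d = −½ ln(1 − 2P − Q) − ¼ ln(1 − 2Q).
1 − 2P − Q = 0.304348, giving −½ ln(0.304348) = 0.594792.
1 − 2Q = 0.47826, giving −¼ ln(0.47826) = 0.184400.
d = 0.594792 + 0.184400 = 0.779192.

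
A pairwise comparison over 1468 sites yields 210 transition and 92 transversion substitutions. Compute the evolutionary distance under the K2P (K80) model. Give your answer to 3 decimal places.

P = 210/1468 ≈ 0.143052 and Q = 92/1468 ≈ 0.06267.
Under the Kimura two-parameter model, d = −½ ln(1 − 2P − Q) − ¼ ln(1 − 2Q).
1 − 2P − Q = 0.651226, giving −½ ln(0.651226) = 0.214449.
1 − 2Q = 0.87466, giving −¼ ln(0.87466) = 0.033480.
d = 0.214449 + 0.033480 = 0.247929.

0.248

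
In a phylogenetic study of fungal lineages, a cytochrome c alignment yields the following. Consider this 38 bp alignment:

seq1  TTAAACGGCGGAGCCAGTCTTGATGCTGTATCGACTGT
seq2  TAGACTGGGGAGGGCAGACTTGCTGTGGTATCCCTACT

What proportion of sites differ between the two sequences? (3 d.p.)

0.447

The sequences differ at 17 of 38 positions.
p = 17/38 = 0.447368… ≈ 0.447 (to 3 d.p.).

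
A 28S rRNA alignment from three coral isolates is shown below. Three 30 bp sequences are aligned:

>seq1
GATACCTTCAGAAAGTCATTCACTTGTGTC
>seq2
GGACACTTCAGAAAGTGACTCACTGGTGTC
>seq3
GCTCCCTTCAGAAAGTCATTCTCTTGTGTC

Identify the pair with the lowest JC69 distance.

seq1–seq2: 7/30 differ, p = 0.233, d = 0.280.
seq1–seq3: 3/30 differ, p = 0.100, d = 0.107.
seq2–seq3: 7/30 differ, p = 0.233, d = 0.280.
The smallest distance is between seq1 and seq3.

seq1 and seq3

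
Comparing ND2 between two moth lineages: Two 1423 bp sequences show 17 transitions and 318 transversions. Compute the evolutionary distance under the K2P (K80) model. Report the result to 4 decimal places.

0.2902

P = 17/1423 ≈ 0.011947 and Q = 318/1423 ≈ 0.223472.
Under the Kimura two-parameter model, d = −½ ln(1 − 2P − Q) − ¼ ln(1 − 2Q).
1 − 2P − Q = 0.752634, giving −½ ln(0.752634) = 0.142088.
1 − 2Q = 0.553056, giving −¼ ln(0.553056) = 0.148074.
d = 0.142088 + 0.148074 = 0.290162.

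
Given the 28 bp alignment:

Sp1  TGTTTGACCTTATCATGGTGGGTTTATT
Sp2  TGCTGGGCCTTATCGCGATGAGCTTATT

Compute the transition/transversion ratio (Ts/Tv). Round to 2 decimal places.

Transitions are A↔G and C↔T; transversions are all other mismatches.
Transitions: 7. Transversions: 1.
R = 7/1 = 7.00.

7.00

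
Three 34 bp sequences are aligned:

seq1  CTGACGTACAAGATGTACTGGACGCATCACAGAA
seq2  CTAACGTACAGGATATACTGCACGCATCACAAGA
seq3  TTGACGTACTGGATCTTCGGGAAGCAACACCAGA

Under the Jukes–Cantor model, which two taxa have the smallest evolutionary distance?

seq1–seq2: 6/34 differ, p = 0.176, d = 0.201.
seq1–seq3: 11/34 differ, p = 0.324, d = 0.423.
seq2–seq3: 10/34 differ, p = 0.294, d = 0.373.
The smallest distance is between seq1 and seq2.

seq1 and seq2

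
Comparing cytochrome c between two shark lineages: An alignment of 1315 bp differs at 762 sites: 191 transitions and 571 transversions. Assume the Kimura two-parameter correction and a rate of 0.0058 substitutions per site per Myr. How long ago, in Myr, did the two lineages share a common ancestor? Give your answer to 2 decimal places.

P = 191/1315 ≈ 0.145247 and Q = 571/1315 ≈ 0.434221.
Under the Kimura two-parameter model, d = −½ ln(1 − 2P − Q) − ¼ ln(1 − 2Q).
1 − 2P − Q = 0.275285, giving −½ ln(0.275285) = 0.644974.
1 − 2Q = 0.131558, giving −¼ ln(0.131558) = 0.507077.
d = 0.644974 + 0.507077 = 1.152051.
Under a molecular clock d = 2μt, so t = d/(2μ) = 1.152051 / (2 × 0.0058) = 99.31 Myr.

99.31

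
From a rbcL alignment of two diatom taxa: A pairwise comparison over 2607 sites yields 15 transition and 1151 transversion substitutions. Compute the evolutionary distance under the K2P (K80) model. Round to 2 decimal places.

P = 15/2607 ≈ 0.005754 and Q = 1151/2607 ≈ 0.441504.
Under the Kimura two-parameter model, d = −½ ln(1 − 2P − Q) − ¼ ln(1 − 2Q).
1 − 2P − Q = 0.546988, giving −½ ln(0.546988) = 0.301664.
1 − 2Q = 0.116992, giving −¼ ln(0.116992) = 0.536412.
d = 0.301664 + 0.536412 = 0.838076.

0.84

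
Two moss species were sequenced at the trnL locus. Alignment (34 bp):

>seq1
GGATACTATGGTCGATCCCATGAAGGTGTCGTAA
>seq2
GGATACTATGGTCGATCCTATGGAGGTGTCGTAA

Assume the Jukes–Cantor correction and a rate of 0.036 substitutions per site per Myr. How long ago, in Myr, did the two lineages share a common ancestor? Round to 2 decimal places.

0.85

The sequences differ at 2 of 34 sites (19, 23), so p = 2/34 ≈ 0.058824.
d = −(3/4) ln(1 − 4p/3) = −0.75 ln(1 − 0.078432) = −0.75 ln(0.921568)
  = −0.75 × (-0.081679) = 0.061259 substitutions/site.
Under a molecular clock d = 2μt, so t = d/(2μ) = 0.061259 / (2 × 0.036) = 0.85 Myr.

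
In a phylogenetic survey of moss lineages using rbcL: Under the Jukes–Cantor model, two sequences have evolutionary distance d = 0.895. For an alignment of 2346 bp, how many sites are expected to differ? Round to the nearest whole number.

1226

Invert JC69: p = (3/4)(1 − e^(−4d/3)) = 0.75 × (1 − e^(-1.193333)) = 0.75 × (1 − 0.303209) = 0.522593.
Expected differing sites = pL ≈ 0.522593 × 2346 = 1226.003178 ≈ 1226.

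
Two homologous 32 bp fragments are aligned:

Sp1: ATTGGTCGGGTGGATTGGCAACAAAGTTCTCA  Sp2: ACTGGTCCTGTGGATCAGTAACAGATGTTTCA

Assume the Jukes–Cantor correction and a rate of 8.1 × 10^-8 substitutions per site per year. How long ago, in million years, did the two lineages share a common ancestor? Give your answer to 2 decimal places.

The sequences differ at 10 of 32 sites (2, 8, 9, 16, 17, 19, 24, 26, 27, 29), so p = 10/32 = 0.3125.
d = −(3/4) ln(1 − 4p/3) = −0.75 ln(1 − 0.416667) = −0.75 ln(0.583333)
  = −0.75 × (-0.538997) = 0.404248 substitutions/site.
Under a molecular clock d = 2μt, so t = d/(2μ) = 0.404248 / (2 × 8.1 × 10^-8) = 2.50 million years.

2.50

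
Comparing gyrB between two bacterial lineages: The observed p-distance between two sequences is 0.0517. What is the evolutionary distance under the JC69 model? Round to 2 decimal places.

d = −(3/4) ln(1 − 4p/3) = −0.75 ln(1 − 0.068933) = −0.75 ln(0.931067)
  = −0.75 × (-0.071424) = 0.053568 substitutions/site.

0.05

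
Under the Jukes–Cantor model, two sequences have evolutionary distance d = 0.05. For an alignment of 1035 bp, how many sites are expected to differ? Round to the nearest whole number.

Invert JC69: p = (3/4)(1 − e^(−4d/3)) = 0.75 × (1 − e^(-0.066667)) = 0.75 × (1 − 0.935507) = 0.048370.
Expected differing sites = pL ≈ 0.048370 × 1035 = 50.06295 ≈ 50.

50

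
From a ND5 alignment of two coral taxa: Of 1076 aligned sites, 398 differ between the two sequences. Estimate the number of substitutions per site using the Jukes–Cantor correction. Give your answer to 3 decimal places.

0.510

p = 398/1076 ≈ 0.369888.
d = −(3/4) ln(1 − 4p/3) = −0.75 ln(1 − 0.493184) = −0.75 ln(0.506816)
  = −0.75 × (-0.679607) = 0.509705 substitutions/site.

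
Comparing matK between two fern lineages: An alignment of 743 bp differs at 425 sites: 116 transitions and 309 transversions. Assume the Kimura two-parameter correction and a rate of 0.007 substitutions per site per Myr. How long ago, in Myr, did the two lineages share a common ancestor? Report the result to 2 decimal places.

P = 116/743 ≈ 0.156124 and Q = 309/743 ≈ 0.415882.
Under the Kimura two-parameter model, d = −½ ln(1 − 2P − Q) − ¼ ln(1 − 2Q).
1 − 2P − Q = 0.27187, giving −½ ln(0.27187) = 0.651216.
1 − 2Q = 0.168236, giving −¼ ln(0.168236) = 0.445597.
d = 0.651216 + 0.445597 = 1.096813.
Under a molecular clock d = 2μt, so t = d/(2μ) = 1.096813 / (2 × 0.007) = 78.34 Myr.

78.34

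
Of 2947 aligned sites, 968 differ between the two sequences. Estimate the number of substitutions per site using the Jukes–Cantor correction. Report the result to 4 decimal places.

p = 968/2947 ≈ 0.32847.
d = −(3/4) ln(1 − 4p/3) = −0.75 ln(1 − 0.43796) = −0.75 ln(0.56204)
  = −0.75 × (-0.576182) = 0.432137 substitutions/site.

0.4321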